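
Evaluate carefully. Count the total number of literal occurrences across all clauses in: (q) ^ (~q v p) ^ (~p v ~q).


Counting literals in each clause:
Clause 1: 1 literal(s)
Clause 2: 2 literal(s)
Clause 3: 2 literal(s)
Total = 5

5


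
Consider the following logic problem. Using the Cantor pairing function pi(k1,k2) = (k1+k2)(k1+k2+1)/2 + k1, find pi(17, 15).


k1 + k2 = 32
(k1+k2)(k1+k2+1)/2 = 32 * 33 / 2 = 528
pi = 528 + 17 = 545

545


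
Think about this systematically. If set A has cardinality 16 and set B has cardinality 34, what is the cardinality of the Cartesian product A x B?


The Cartesian product A x B contains all ordered pairs (a, b).
|A x B| = |A| * |B| = 16 * 34 = 544

544


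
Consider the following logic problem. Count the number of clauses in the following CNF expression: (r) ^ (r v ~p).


A CNF formula is a conjunction of clauses.
Clauses are separated by ^.
Counting the conjuncts: 2 clauses.

2


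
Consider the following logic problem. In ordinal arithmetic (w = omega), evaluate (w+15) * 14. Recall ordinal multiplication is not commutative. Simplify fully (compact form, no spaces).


Compute (w+15) * 14.
Ordinal * is associative and left-distributive over +, but NOT commutative; for finite n>1, n*w = w but w*n stays w*n.
(w+15) * 14 = (w+15) repeated 14 times. Each intermediate +15 is absorbed by the following w; only the last survives: w*14+15.
Result = w*14+15

w*14+15


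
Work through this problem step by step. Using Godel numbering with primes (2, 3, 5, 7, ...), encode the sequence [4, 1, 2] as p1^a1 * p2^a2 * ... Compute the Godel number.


Encode each element as an exponent of the corresponding prime:
  2^4 = 16
  3^1 = 3
  5^2 = 25
Product = 16 * 3 * 25 = 1200

1200


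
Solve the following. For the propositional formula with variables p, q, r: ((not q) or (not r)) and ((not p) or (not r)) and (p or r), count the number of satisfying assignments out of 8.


Evaluate all 8 assignments for p, q, r:
p=0, q=0, r=0: 0
p=0, q=0, r=1: 1
p=0, q=1, r=0: 0
p=0, q=1, r=1: 0
p=1, q=0, r=0: 1
p=1, q=0, r=1: 0
p=1, q=1, r=0: 1
p=1, q=1, r=1: 0
Satisfying count = 3

3


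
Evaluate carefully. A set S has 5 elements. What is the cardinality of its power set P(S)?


The power set of a set with n elements has 2^n elements.
|P(S)| = 2^5 = 32

32


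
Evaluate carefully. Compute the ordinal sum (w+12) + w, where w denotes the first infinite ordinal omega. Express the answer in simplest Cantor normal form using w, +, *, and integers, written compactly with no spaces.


Compute (w+12) + w.
Ordinal + is associative but NOT commutative; for finite n>0, n + w = w but w + n stays w+n.
(w+12) + w = w + (12+w) = w + w = w*2 (the finite tail 12 is absorbed by the right w).
Result = w*2

w*2


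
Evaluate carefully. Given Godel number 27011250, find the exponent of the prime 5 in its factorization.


Factorize 27011250 by dividing by 5 repeatedly.
Division steps: 5 divides 27011250 exactly 4 time(s).
Exponent of 5 = 4

4


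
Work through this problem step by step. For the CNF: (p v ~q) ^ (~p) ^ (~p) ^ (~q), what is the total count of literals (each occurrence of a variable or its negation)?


Counting literals in each clause:
Clause 1: 2 literal(s)
Clause 2: 1 literal(s)
Clause 3: 1 literal(s)
Clause 4: 1 literal(s)
Total = 5

5


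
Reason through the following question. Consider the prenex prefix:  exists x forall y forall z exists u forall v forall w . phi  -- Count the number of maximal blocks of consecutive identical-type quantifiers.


Quantifier-type sequence: E A A E A A  (A=forall, E=exists)
Group into maximal same-type runs:
  Ex1 | Ax2 | Ex1 | Ax2
Number of blocks = 4

4


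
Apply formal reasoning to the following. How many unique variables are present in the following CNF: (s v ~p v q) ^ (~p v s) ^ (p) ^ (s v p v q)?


Identify each variable that appears in the formula.
Variables found: p, q, s
Count = 3

3


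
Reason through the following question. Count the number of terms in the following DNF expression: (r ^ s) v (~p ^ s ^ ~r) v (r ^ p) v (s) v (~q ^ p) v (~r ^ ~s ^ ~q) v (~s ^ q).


A DNF formula is a disjunction of terms (conjunctions).
Terms are separated by v.
Counting the disjuncts: 7 terms.

7


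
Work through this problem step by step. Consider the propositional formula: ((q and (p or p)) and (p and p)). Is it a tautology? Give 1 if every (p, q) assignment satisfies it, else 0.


Check all 4 assignments:
p=0, q=0: 0
p=0, q=1: 0
p=1, q=0: 0
p=1, q=1: 1
Satisfying count = 1/4.
Tautology iff count = 4: no.

0


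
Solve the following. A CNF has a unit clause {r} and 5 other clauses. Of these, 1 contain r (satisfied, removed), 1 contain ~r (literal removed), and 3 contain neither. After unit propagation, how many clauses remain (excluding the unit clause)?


Satisfied (removed): 1
Shortened (remain): 1
Unchanged (remain): 3
Remaining = 1 + 3 = 4

4


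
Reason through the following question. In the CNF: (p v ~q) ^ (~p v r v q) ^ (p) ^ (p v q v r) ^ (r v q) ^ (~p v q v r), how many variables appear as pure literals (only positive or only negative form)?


Check each variable for pure literal status:
p: mixed (not pure)
q: mixed (not pure)
r: pure positive
Pure literal count = 1

1


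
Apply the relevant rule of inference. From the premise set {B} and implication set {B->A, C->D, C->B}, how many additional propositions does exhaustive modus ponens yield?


Initial facts: {B}
Apply modus ponens to closure:
  B and B->A  =>  A
Final known: {A, B}
New propositions: {A}
Count = 1

1


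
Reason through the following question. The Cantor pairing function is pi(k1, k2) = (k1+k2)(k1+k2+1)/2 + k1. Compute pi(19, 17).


k1 + k2 = 36
(k1+k2)(k1+k2+1)/2 = 36 * 37 / 2 = 666
pi = 666 + 19 = 685

685


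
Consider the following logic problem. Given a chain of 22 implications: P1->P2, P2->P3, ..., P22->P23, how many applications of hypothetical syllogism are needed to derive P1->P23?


With 22 implications in a chain connecting 23 propositions:
P1->P2, P2->P3, ..., P22->P23
Steps needed = (number of implications) - 1 = 22 - 1 = 21

21


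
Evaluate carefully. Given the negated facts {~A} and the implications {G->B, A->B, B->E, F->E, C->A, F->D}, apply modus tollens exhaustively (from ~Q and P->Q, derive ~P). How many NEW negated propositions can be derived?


Initial negated facts: {~A}
Apply modus tollens to closure:
  ~A and C->A  =>  ~C
Final negated: {~A, ~C}
New negations: {~C}
Count = 1

1


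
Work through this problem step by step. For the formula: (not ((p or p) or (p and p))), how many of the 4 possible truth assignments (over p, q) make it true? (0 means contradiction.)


Check all 4 assignments:
p=0, q=0: 1
p=0, q=1: 1
p=1, q=0: 0
p=1, q=1: 0
Count of True = 2

2


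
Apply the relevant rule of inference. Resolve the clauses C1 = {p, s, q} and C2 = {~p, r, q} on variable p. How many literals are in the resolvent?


Remove p from C1 and ~p from C2.
C1 remainder: {s, q}
C2 remainder: {r, q}
Union (resolvent): {q, r, s}
Resolvent has 3 literal(s).

3


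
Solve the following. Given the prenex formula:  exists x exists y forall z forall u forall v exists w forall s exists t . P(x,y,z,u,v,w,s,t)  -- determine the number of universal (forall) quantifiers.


Quantifier prefix: exists x exists y forall z forall u forall v exists w forall s exists t
Mark each quantifier type:
  E E U U U E U E
Universal count = 4, Existential count = 4
Asked for universal (forall) quantifiers: 4

4


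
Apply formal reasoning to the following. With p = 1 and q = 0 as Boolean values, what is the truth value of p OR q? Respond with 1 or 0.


p = 1, q = 0
Operation: p OR q
Evaluate: 1 OR 0 = 1

1


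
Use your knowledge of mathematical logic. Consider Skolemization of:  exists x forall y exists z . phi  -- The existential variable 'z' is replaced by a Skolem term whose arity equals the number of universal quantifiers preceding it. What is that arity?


Quantifier prefix: exists x forall y exists z
'z' is existentially quantified at position 3.
Universal variables preceding it: y
Skolem function arity = 1

1


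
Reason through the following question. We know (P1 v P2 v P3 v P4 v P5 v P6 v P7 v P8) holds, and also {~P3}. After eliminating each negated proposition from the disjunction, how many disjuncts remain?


Original disjuncts (8): P1, P2, P3, P4, P5, P6, P7, P8
Negated (eliminate): ~P3
Remaining disjuncts: P1, P2, P4, P5, P6, P7, P8
Count = 8 - 1 = 7

7


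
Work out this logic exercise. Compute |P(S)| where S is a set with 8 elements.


The power set of a set with n elements has 2^n elements.
|P(S)| = 2^8 = 256

256


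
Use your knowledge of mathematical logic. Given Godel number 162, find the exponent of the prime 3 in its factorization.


Factorize 162 by dividing by 3 repeatedly.
Division steps: 3 divides 162 exactly 4 time(s).
Exponent of 3 = 4

4


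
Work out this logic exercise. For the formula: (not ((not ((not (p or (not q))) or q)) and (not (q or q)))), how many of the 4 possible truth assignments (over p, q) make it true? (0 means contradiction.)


Check all 4 assignments:
p=0, q=0: 0
p=0, q=1: 1
p=1, q=0: 0
p=1, q=1: 1
Count of True = 2

2


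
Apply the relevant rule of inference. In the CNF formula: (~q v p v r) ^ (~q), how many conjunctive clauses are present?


A CNF formula is a conjunction of clauses.
Clauses are separated by ^.
Counting the conjuncts: 2 clauses.

2


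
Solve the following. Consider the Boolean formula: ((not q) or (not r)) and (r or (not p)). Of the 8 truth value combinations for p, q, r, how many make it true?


Evaluate all 8 assignments for p, q, r:
p=0, q=0, r=0: 1
p=0, q=0, r=1: 1
p=0, q=1, r=0: 1
p=0, q=1, r=1: 0
p=1, q=0, r=0: 0
p=1, q=0, r=1: 1
p=1, q=1, r=0: 0
p=1, q=1, r=1: 0
Satisfying count = 4

4


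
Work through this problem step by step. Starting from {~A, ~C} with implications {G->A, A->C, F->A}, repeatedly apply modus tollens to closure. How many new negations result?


Initial negated facts: {~A, ~C}
Apply modus tollens to closure:
  ~A and G->A  =>  ~G
  ~A and F->A  =>  ~F
Final negated: {~A, ~C, ~F, ~G}
New negations: {~F, ~G}
Count = 2

2


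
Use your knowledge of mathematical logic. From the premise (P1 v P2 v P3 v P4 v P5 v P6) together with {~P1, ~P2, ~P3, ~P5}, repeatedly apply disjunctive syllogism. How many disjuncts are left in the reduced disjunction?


Original disjuncts (6): P1, P2, P3, P4, P5, P6
Negated (eliminate): ~P1, ~P2, ~P3, ~P5
Remaining disjuncts: P4, P6
Count = 6 - 4 = 2

2


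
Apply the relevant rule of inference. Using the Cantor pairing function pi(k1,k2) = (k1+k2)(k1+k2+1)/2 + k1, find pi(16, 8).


k1 + k2 = 24
(k1+k2)(k1+k2+1)/2 = 24 * 25 / 2 = 300
pi = 300 + 16 = 316

316


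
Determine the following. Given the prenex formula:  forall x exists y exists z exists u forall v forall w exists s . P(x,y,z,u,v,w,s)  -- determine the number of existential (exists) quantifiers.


Quantifier prefix: forall x exists y exists z exists u forall v forall w exists s
Mark each quantifier type:
  U E E E U U E
Universal count = 3, Existential count = 4
Asked for existential (exists) quantifiers: 4

4


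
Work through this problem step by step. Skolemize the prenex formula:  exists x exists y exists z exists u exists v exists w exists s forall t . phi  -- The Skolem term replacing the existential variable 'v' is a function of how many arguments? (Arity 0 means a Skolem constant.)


Quantifier prefix: exists x exists y exists z exists u exists v exists w exists s forall t
'v' is existentially quantified at position 5.
No universal quantifiers precede it.
Skolem function arity = 0 (a Skolem constant)

0


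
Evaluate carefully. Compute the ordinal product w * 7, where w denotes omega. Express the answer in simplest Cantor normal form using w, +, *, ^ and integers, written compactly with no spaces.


Compute w * 7.
Ordinal * is associative and left-distributive over +, but NOT commutative; for finite n>1, n*w = w but w*n stays w*n.
w * 7 means 7 copies of w concatenated: w*7.
Result = w*7

w*7


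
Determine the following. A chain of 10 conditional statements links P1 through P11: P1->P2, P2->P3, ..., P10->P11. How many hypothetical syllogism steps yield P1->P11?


With 10 implications in a chain connecting 11 propositions:
P1->P2, P2->P3, ..., P10->P11
Steps needed = (number of implications) - 1 = 10 - 1 = 9

9


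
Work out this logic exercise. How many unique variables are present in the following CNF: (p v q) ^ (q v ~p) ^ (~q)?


Identify each variable that appears in the formula.
Variables found: p, q
Count = 2

2


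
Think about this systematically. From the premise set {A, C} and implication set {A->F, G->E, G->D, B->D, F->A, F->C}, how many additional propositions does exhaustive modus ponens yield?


Initial facts: {A, C}
Apply modus ponens to closure:
  A and A->F  =>  F
Final known: {A, C, F}
New propositions: {F}
Count = 1

1


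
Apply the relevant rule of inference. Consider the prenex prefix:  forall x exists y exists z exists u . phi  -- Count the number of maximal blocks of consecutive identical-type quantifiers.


Quantifier-type sequence: A E E E  (A=forall, E=exists)
Group into maximal same-type runs:
  Ax1 | Ex3
Number of blocks = 2

2


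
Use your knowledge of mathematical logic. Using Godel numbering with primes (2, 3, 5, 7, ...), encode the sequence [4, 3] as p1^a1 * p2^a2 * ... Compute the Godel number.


Encode each element as an exponent of the corresponding prime:
  2^4 = 16
  3^3 = 27
Product = 16 * 27 = 432

432


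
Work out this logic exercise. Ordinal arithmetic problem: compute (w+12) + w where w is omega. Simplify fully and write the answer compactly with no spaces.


Compute (w+12) + w.
Ordinal + is associative but NOT commutative; for finite n>0, n + w = w but w + n stays w+n.
(w+12) + w = w + (12+w) = w + w = w*2 (the finite tail 12 is absorbed by the right w).
Result = w*2

w*2


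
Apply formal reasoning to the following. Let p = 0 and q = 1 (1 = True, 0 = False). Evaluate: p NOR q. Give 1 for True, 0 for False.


p = 0, q = 1
Operation: p NOR q
Evaluate: 0 NOR 1 = 0

0


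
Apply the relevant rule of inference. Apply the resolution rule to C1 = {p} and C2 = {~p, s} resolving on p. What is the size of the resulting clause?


Remove p from C1 and ~p from C2.
C1 remainder: {}
C2 remainder: {s}
Union (resolvent): {s}
Resolvent has 1 literal(s).

1


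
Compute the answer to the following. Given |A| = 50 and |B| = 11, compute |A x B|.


The Cartesian product A x B contains all ordered pairs (a, b).
|A x B| = |A| * |B| = 50 * 11 = 550

550


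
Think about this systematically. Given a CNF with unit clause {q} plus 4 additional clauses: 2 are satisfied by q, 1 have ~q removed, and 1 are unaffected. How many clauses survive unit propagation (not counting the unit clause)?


Satisfied (removed): 2
Shortened (remain): 1
Unchanged (remain): 1
Remaining = 1 + 1 = 2

2


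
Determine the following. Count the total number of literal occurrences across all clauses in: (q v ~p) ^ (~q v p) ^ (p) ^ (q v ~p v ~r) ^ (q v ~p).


Counting literals in each clause:
Clause 1: 2 literal(s)
Clause 2: 2 literal(s)
Clause 3: 1 literal(s)
Clause 4: 3 literal(s)
Clause 5: 2 literal(s)
Total = 10

10


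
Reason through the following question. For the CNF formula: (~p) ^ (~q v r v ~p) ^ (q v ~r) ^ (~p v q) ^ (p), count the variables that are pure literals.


Check each variable for pure literal status:
p: mixed (not pure)
q: mixed (not pure)
r: mixed (not pure)
Pure literal count = 0

0


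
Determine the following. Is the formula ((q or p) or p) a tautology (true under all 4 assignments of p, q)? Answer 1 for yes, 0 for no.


Check all 4 assignments:
p=0, q=0: 0
p=0, q=1: 1
p=1, q=0: 1
p=1, q=1: 1
Satisfying count = 3/4.
Tautology iff count = 4: no.

0


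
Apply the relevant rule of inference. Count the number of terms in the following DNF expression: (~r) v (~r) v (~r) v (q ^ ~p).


A DNF formula is a disjunction of terms (conjunctions).
Terms are separated by v.
Counting the disjuncts: 4 terms.

4


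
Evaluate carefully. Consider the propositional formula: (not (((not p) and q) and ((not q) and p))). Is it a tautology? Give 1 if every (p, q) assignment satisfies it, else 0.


Check all 4 assignments:
p=0, q=0: 1
p=0, q=1: 1
p=1, q=0: 1
p=1, q=1: 1
Satisfying count = 4/4.
Tautology iff count = 4: yes.

1


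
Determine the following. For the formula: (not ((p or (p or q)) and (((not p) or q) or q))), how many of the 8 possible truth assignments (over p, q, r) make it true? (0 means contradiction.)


Check all 8 assignments:
p=0, q=0, r=0: 1
p=0, q=0, r=1: 1
p=0, q=1, r=0: 0
p=0, q=1, r=1: 0
p=1, q=0, r=0: 1
p=1, q=0, r=1: 1
p=1, q=1, r=0: 0
p=1, q=1, r=1: 0
Count of True = 4

4


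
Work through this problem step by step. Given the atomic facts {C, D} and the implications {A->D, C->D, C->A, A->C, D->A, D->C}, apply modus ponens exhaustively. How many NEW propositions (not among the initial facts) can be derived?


Initial facts: {C, D}
Apply modus ponens to closure:
  C and C->A  =>  A
Final known: {A, C, D}
New propositions: {A}
Count = 1

1


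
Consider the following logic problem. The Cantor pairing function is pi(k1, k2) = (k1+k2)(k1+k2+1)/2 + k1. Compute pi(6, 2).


k1 + k2 = 8
(k1+k2)(k1+k2+1)/2 = 8 * 9 / 2 = 36
pi = 36 + 6 = 42

42


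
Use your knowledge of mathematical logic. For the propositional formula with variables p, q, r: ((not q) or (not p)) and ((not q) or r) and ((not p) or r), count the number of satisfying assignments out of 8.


Evaluate all 8 assignments for p, q, r:
p=0, q=0, r=0: 1
p=0, q=0, r=1: 1
p=0, q=1, r=0: 0
p=0, q=1, r=1: 1
p=1, q=0, r=0: 0
p=1, q=0, r=1: 1
p=1, q=1, r=0: 0
p=1, q=1, r=1: 0
Satisfying count = 4

4


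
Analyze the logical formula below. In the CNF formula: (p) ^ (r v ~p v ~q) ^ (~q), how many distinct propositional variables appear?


Identify each variable that appears in the formula.
Variables found: p, q, r
Count = 3

3


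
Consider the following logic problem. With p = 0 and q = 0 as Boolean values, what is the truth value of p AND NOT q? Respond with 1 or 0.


p = 0, q = 0
Operation: p AND NOT q
Evaluate: 0 AND NOT 0 = 0

0


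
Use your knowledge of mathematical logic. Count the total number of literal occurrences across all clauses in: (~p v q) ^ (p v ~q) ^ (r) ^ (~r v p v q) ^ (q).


Counting literals in each clause:
Clause 1: 2 literal(s)
Clause 2: 2 literal(s)
Clause 3: 1 literal(s)
Clause 4: 3 literal(s)
Clause 5: 1 literal(s)
Total = 9

9


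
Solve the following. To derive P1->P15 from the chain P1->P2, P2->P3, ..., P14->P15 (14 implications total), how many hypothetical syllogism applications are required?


With 14 implications in a chain connecting 15 propositions:
P1->P2, P2->P3, ..., P14->P15
Steps needed = (number of implications) - 1 = 14 - 1 = 13

13


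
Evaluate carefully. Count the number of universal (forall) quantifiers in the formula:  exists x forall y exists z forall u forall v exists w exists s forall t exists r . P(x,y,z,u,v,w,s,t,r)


Quantifier prefix: exists x forall y exists z forall u forall v exists w exists s forall t exists r
Mark each quantifier type:
  E U E U U E E U E
Universal count = 4, Existential count = 5
Asked for universal (forall) quantifiers: 4

4


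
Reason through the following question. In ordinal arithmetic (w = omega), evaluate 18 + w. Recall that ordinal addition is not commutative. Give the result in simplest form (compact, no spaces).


Compute 18 + w.
Ordinal + is associative but NOT commutative; for finite n>0, n + w = w but w + n stays w+n.
Any finite left addend is absorbed by w on the right: 18 + w = w.
Result = w

w


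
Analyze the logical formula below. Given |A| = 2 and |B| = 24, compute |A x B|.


The Cartesian product A x B contains all ordered pairs (a, b).
|A x B| = |A| * |B| = 2 * 24 = 48

48


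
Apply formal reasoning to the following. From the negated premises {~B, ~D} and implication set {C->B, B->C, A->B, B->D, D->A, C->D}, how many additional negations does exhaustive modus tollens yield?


Initial negated facts: {~B, ~D}
Apply modus tollens to closure:
  ~B and C->B  =>  ~C
  ~B and A->B  =>  ~A
Final negated: {~A, ~B, ~C, ~D}
New negations: {~A, ~C}
Count = 2

2


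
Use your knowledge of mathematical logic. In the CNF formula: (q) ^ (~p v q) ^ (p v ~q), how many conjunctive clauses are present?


A CNF formula is a conjunction of clauses.
Clauses are separated by ^.
Counting the conjuncts: 3 clauses.

3


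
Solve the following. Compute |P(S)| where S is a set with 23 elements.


The power set of a set with n elements has 2^n elements.
|P(S)| = 2^23 = 8388608

8388608


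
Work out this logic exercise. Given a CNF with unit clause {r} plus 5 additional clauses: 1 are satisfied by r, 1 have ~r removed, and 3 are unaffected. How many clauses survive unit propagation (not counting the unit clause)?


Satisfied (removed): 1
Shortened (remain): 1
Unchanged (remain): 3
Remaining = 1 + 3 = 4

4


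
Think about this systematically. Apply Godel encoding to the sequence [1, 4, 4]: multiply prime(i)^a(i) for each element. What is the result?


Encode each element as an exponent of the corresponding prime:
  2^1 = 2
  3^4 = 81
  5^4 = 625
Product = 2 * 81 * 625 = 101250

101250


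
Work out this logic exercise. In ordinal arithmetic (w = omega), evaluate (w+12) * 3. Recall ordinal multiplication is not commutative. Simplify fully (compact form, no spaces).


Compute (w+12) * 3.
Ordinal * is associative and left-distributive over +, but NOT commutative; for finite n>1, n*w = w but w*n stays w*n.
(w+12) * 3 = (w+12) repeated 3 times. Each intermediate +12 is absorbed by the following w; only the last survives: w*3+12.
Result = w*3+12

w*3+12


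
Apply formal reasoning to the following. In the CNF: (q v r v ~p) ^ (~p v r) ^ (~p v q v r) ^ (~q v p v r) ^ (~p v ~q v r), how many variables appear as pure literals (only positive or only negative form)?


Check each variable for pure literal status:
p: mixed (not pure)
q: mixed (not pure)
r: pure positive
Pure literal count = 1

1


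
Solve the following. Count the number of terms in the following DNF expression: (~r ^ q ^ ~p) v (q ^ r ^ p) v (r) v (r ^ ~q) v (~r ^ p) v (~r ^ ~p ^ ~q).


A DNF formula is a disjunction of terms (conjunctions).
Terms are separated by v.
Counting the disjuncts: 6 terms.

6


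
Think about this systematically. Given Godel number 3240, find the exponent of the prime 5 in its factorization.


Factorize 3240 by dividing by 5 repeatedly.
Division steps: 5 divides 3240 exactly 1 time(s).
Exponent of 5 = 1

1


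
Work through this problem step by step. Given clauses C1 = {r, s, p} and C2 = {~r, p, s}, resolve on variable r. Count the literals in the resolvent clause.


Remove r from C1 and ~r from C2.
C1 remainder: {s, p}
C2 remainder: {p, s}
Union (resolvent): {p, s}
Resolvent has 2 literal(s).

2


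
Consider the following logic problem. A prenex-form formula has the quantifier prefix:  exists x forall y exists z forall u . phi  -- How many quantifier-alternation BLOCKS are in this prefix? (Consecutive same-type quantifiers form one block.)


Quantifier-type sequence: E A E A  (A=forall, E=exists)
Group into maximal same-type runs:
  Ex1 | Ax1 | Ex1 | Ax1
Number of blocks = 4

4


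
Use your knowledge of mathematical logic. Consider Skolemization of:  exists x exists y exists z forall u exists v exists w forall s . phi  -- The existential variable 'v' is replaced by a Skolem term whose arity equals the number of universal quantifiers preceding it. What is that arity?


Quantifier prefix: exists x exists y exists z forall u exists v exists w forall s
'v' is existentially quantified at position 5.
Universal variables preceding it: u
Skolem function arity = 1

1


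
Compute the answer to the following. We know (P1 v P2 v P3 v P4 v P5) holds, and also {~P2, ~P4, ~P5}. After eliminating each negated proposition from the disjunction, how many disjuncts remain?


Original disjuncts (5): P1, P2, P3, P4, P5
Negated (eliminate): ~P2, ~P4, ~P5
Remaining disjuncts: P1, P3
Count = 5 - 3 = 2

2


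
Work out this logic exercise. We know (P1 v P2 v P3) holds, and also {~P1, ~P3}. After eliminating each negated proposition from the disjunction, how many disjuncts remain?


Original disjuncts (3): P1, P2, P3
Negated (eliminate): ~P1, ~P3
Remaining disjuncts: P2
Count = 3 - 2 = 1

1


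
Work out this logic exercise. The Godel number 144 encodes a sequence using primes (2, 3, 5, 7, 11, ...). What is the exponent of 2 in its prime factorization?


Factorize 144 by dividing by 2 repeatedly.
Division steps: 2 divides 144 exactly 4 time(s).
Exponent of 2 = 4

4


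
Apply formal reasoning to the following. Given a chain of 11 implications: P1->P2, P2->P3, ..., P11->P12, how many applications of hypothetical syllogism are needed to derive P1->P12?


With 11 implications in a chain connecting 12 propositions:
P1->P2, P2->P3, ..., P11->P12
Steps needed = (number of implications) - 1 = 11 - 1 = 10

10


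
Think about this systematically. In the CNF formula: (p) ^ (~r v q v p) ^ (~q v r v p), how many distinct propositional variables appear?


Identify each variable that appears in the formula.
Variables found: p, q, r
Count = 3

3


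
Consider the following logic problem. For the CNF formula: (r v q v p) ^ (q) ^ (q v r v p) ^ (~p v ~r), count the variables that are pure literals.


Check each variable for pure literal status:
p: mixed (not pure)
q: pure positive
r: mixed (not pure)
Pure literal count = 1

1


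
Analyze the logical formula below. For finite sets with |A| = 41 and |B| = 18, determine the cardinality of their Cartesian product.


The Cartesian product A x B contains all ordered pairs (a, b).
|A x B| = |A| * |B| = 41 * 18 = 738

738


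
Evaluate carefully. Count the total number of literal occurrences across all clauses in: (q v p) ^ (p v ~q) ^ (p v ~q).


Counting literals in each clause:
Clause 1: 2 literal(s)
Clause 2: 2 literal(s)
Clause 3: 2 literal(s)
Total = 6

6


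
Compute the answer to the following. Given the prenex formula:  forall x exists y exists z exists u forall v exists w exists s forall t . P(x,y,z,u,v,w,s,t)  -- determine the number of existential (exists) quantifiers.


Quantifier prefix: forall x exists y exists z exists u forall v exists w exists s forall t
Mark each quantifier type:
  U E E E U E E U
Universal count = 3, Existential count = 5
Asked for existential (exists) quantifiers: 5

5


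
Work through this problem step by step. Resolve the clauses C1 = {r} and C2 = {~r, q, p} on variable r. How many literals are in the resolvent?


Remove r from C1 and ~r from C2.
C1 remainder: {}
C2 remainder: {q, p}
Union (resolvent): {p, q}
Resolvent has 2 literal(s).

2


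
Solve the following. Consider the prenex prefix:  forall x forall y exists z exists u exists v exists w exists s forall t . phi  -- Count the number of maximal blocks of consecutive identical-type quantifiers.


Quantifier-type sequence: A A E E E E E A  (A=forall, E=exists)
Group into maximal same-type runs:
  Ax2 | Ex5 | Ax1
Number of blocks = 3

3


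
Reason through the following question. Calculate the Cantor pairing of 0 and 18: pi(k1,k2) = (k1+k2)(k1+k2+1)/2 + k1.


k1 + k2 = 18
(k1+k2)(k1+k2+1)/2 = 18 * 19 / 2 = 171
pi = 171 + 0 = 171

171


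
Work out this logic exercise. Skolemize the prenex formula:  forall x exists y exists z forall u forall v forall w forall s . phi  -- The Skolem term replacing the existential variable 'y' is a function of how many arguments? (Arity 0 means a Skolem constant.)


Quantifier prefix: forall x exists y exists z forall u forall v forall w forall s
'y' is existentially quantified at position 2.
Universal variables preceding it: x
Skolem function arity = 1

1


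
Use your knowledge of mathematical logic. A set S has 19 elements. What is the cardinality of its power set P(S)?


The power set of a set with n elements has 2^n elements.
|P(S)| = 2^19 = 524288

524288


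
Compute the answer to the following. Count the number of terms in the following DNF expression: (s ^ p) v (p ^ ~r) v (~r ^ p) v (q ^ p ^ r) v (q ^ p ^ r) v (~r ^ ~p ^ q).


A DNF formula is a disjunction of terms (conjunctions).
Terms are separated by v.
Counting the disjuncts: 6 terms.

6


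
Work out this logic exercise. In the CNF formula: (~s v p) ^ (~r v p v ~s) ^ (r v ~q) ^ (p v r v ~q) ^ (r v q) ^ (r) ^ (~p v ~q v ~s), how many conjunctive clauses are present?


A CNF formula is a conjunction of clauses.
Clauses are separated by ^.
Counting the conjuncts: 7 clauses.

7


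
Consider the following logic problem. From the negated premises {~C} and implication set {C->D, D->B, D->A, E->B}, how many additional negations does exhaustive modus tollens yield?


Initial negated facts: {~C}
Apply modus tollens to closure:
  (no implication fires)
Final negated: {~C}
New negations: {(none)}
Count = 0

0


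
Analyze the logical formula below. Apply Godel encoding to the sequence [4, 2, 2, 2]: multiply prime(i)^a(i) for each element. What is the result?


Encode each element as an exponent of the corresponding prime:
  2^4 = 16
  3^2 = 9
  5^2 = 25
  7^2 = 49
Product = 16 * 9 * 25 * 49 = 176400

176400


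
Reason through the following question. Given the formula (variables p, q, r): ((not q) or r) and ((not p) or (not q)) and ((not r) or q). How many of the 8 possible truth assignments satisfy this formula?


Evaluate all 8 assignments for p, q, r:
p=0, q=0, r=0: 1
p=0, q=0, r=1: 0
p=0, q=1, r=0: 0
p=0, q=1, r=1: 1
p=1, q=0, r=0: 1
p=1, q=0, r=1: 0
p=1, q=1, r=0: 0
p=1, q=1, r=1: 0
Satisfying count = 3

3


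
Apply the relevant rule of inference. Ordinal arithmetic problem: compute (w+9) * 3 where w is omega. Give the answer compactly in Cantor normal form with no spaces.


Compute (w+9) * 3.
Ordinal * is associative and left-distributive over +, but NOT commutative; for finite n>1, n*w = w but w*n stays w*n.
(w+9) * 3 = (w+9) repeated 3 times. Each intermediate +9 is absorbed by the following w; only the last survives: w*3+9.
Result = w*3+9

w*3+9


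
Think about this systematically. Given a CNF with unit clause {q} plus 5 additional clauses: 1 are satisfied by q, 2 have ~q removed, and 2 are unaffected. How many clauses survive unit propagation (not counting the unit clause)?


Satisfied (removed): 1
Shortened (remain): 2
Unchanged (remain): 2
Remaining = 2 + 2 = 4

4


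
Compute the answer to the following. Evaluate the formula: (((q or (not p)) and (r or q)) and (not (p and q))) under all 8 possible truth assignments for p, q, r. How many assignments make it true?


Check all 8 assignments:
p=0, q=0, r=0: 0
p=0, q=0, r=1: 1
p=0, q=1, r=0: 1
p=0, q=1, r=1: 1
p=1, q=0, r=0: 0
p=1, q=0, r=1: 0
p=1, q=1, r=0: 0
p=1, q=1, r=1: 0
Count of True = 3

3


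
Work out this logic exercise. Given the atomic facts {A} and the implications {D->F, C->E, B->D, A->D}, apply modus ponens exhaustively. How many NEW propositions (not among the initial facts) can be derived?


Initial facts: {A}
Apply modus ponens to closure:
  A and A->D  =>  D
  D and D->F  =>  F
Final known: {A, D, F}
New propositions: {D, F}
Count = 2

2


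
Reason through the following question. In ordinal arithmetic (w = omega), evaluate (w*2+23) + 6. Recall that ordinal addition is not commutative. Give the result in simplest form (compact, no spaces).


Compute (w*2+23) + 6.
Ordinal + is associative but NOT commutative; for finite n>0, n + w = w but w + n stays w+n.
By associativity: (w*2+23) + 6 = w*2 + (23+6) = w*2+29.
Result = w*2+29

w*2+29


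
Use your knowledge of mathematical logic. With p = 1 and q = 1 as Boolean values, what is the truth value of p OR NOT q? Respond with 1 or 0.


p = 1, q = 1
Operation: p OR NOT q
Evaluate: 1 OR NOT 1 = 1

1


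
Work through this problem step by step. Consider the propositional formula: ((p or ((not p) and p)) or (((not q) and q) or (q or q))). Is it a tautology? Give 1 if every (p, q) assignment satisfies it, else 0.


Check all 4 assignments:
p=0, q=0: 0
p=0, q=1: 1
p=1, q=0: 1
p=1, q=1: 1
Satisfying count = 3/4.
Tautology iff count = 4: no.

0


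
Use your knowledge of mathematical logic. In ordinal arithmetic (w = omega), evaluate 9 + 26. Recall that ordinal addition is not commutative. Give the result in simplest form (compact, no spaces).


Compute 9 + 26.
Ordinal + is associative but NOT commutative; for finite n>0, n + w = w but w + n stays w+n.
Both operands finite; ordinal + agrees with natural +: 9 + 26 = 35.
Result = 35

35


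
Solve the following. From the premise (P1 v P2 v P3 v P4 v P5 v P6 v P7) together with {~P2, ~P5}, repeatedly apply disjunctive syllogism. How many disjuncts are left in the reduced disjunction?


Original disjuncts (7): P1, P2, P3, P4, P5, P6, P7
Negated (eliminate): ~P2, ~P5
Remaining disjuncts: P1, P3, P4, P6, P7
Count = 7 - 2 = 5

5


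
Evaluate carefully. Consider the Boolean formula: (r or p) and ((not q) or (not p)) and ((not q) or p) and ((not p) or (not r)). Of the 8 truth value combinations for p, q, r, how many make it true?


Evaluate all 8 assignments for p, q, r:
p=0, q=0, r=0: 0
p=0, q=0, r=1: 1
p=0, q=1, r=0: 0
p=0, q=1, r=1: 0
p=1, q=0, r=0: 1
p=1, q=0, r=1: 0
p=1, q=1, r=0: 0
p=1, q=1, r=1: 0
Satisfying count = 2

2


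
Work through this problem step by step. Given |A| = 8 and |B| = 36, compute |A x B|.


The Cartesian product A x B contains all ordered pairs (a, b).
|A x B| = |A| * |B| = 8 * 36 = 288

288


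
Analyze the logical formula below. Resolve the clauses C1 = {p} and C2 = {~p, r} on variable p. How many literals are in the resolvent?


Remove p from C1 and ~p from C2.
C1 remainder: {}
C2 remainder: {r}
Union (resolvent): {r}
Resolvent has 1 literal(s).

1


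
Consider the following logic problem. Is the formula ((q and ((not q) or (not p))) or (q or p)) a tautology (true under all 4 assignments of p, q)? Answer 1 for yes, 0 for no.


Check all 4 assignments:
p=0, q=0: 0
p=0, q=1: 1
p=1, q=0: 1
p=1, q=1: 1
Satisfying count = 3/4.
Tautology iff count = 4: no.

0


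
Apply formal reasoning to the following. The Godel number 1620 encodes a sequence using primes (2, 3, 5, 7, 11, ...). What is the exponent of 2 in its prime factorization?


Factorize 1620 by dividing by 2 repeatedly.
Division steps: 2 divides 1620 exactly 2 time(s).
Exponent of 2 = 2

2


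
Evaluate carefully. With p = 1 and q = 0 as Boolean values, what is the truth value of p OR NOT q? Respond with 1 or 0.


p = 1, q = 0
Operation: p OR NOT q
Evaluate: 1 OR NOT 0 = 1

1


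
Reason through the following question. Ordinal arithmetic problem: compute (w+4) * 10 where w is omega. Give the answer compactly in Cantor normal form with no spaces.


Compute (w+4) * 10.
Ordinal * is associative and left-distributive over +, but NOT commutative; for finite n>1, n*w = w but w*n stays w*n.
(w+4) * 10 = (w+4) repeated 10 times. Each intermediate +4 is absorbed by the following w; only the last survives: w*10+4.
Result = w*10+4

w*10+4


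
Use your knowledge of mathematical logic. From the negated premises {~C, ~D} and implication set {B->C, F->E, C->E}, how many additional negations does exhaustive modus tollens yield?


Initial negated facts: {~C, ~D}
Apply modus tollens to closure:
  ~C and B->C  =>  ~B
Final negated: {~B, ~C, ~D}
New negations: {~B}
Count = 1

1


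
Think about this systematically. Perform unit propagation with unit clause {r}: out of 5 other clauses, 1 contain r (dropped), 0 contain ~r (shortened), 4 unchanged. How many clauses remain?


Satisfied (removed): 1
Shortened (remain): 0
Unchanged (remain): 4
Remaining = 0 + 4 = 4

4


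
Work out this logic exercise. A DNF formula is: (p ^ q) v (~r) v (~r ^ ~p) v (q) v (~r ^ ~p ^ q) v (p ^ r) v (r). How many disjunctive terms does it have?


A DNF formula is a disjunction of terms (conjunctions).
Terms are separated by v.
Counting the disjuncts: 7 terms.

7


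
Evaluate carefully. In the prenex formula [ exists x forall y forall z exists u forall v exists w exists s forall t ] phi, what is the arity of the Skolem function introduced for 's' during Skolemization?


Quantifier prefix: exists x forall y forall z exists u forall v exists w exists s forall t
's' is existentially quantified at position 7.
Universal variables preceding it: y, z, v
Skolem function arity = 3

3


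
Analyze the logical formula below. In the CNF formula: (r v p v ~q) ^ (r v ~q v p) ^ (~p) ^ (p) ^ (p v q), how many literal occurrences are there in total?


Counting literals in each clause:
Clause 1: 3 literal(s)
Clause 2: 3 literal(s)
Clause 3: 1 literal(s)
Clause 4: 1 literal(s)
Clause 5: 2 literal(s)
Total = 10

10


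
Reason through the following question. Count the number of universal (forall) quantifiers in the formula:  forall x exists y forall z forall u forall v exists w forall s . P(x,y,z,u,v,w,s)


Quantifier prefix: forall x exists y forall z forall u forall v exists w forall s
Mark each quantifier type:
  U E U U U E U
Universal count = 5, Existential count = 2
Asked for universal (forall) quantifiers: 5

5


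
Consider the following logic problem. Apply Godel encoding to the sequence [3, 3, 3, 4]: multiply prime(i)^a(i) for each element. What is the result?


Encode each element as an exponent of the corresponding prime:
  2^3 = 8
  3^3 = 27
  5^3 = 125
  7^4 = 2401
Product = 8 * 27 * 125 * 2401 = 64827000

64827000


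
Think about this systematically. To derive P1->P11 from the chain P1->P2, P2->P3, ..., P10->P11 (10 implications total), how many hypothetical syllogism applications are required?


With 10 implications in a chain connecting 11 propositions:
P1->P2, P2->P3, ..., P10->P11
Steps needed = (number of implications) - 1 = 10 - 1 = 9

9


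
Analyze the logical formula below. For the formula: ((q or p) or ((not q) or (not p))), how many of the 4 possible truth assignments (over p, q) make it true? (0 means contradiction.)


Check all 4 assignments:
p=0, q=0: 1
p=0, q=1: 1
p=1, q=0: 1
p=1, q=1: 1
Count of True = 4

4


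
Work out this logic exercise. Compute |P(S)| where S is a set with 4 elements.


The power set of a set with n elements has 2^n elements.
|P(S)| = 2^4 = 16

16


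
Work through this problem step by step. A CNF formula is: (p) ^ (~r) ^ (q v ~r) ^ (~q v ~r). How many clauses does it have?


A CNF formula is a conjunction of clauses.
Clauses are separated by ^.
Counting the conjuncts: 4 clauses.

4


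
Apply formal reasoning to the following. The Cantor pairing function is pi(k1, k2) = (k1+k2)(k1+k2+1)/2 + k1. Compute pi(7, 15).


k1 + k2 = 22
(k1+k2)(k1+k2+1)/2 = 22 * 23 / 2 = 253
pi = 253 + 7 = 260

260


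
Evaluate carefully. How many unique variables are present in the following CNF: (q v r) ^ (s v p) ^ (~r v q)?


Identify each variable that appears in the formula.
Variables found: p, q, r, s
Count = 4

4


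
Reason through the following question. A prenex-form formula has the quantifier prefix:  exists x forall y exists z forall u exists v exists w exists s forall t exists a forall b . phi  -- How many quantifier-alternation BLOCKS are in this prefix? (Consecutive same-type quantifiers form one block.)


Quantifier-type sequence: E A E A E E E A E A  (A=forall, E=exists)
Group into maximal same-type runs:
  Ex1 | Ax1 | Ex1 | Ax1 | Ex3 | Ax1 | Ex1 | Ax1
Number of blocks = 8

8


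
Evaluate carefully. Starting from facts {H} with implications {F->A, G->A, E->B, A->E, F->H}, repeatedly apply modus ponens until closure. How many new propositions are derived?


Initial facts: {H}
Apply modus ponens to closure:
  (no implication fires)
Final known: {H}
New propositions: {(none)}
Count = 0

0
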